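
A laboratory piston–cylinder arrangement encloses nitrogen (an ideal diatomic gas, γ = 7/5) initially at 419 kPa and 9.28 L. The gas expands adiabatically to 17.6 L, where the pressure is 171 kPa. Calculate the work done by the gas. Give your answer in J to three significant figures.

Adiabatic: W = (P₁V₁ − P₂V₂)/(γ − 1) with γ = 7/5.
P₁V₁ = 3888 J, P₂V₂ = 3010 J.
W = (3888 − 3010) / 0.4 = 2197 J.

W ≈ 2200 J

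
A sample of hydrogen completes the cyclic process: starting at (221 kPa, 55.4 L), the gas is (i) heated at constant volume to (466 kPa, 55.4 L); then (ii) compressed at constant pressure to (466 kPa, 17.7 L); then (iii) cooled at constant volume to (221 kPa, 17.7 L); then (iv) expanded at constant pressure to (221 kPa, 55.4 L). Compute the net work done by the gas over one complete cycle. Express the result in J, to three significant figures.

W_net ≈ -9240 J

Constant-volume legs do no work.
W(ii) = (466)(17.7 − 55.4) = -17568 J; W(iv) = (221)(55.4 − 17.7) = 8332 J.
W_net = -17568 + 8332 = -9236 J (the counter-clockwise enclosed area).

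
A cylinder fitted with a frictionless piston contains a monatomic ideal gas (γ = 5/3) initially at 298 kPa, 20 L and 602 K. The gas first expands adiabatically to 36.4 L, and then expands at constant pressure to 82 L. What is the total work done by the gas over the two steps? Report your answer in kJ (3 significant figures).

W_total ≈ 7.95 kJ

Step 1 (adiabatic): W = (P₁V₁ − P₂V₂)/(γ−1) = (5960 − 3998)/0.667 = 2943 J.
After step 1: P = 109.8 kPa, V = 36.4 L, T = 403.8 K.
Step 2 (isobaric): W = PΔV = (109.8 kPa)(82 − 36.4 L) = 5009 J.
W_total = 2943 + 5009 = 7951 J.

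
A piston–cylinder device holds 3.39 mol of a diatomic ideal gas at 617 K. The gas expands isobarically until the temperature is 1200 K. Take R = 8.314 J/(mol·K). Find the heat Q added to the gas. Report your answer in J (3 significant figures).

Q ≈ 57500 J

Isobaric: W = nRΔT = (3.39)(8.314)(583) = 16432 J.
ΔU = nCᵥΔT with Cᵥ = 5R/2: ΔU = (3.39)(20.79)(583) = 41079 J.
Q = ΔU + W = 41079 + 16432 = 57510 J.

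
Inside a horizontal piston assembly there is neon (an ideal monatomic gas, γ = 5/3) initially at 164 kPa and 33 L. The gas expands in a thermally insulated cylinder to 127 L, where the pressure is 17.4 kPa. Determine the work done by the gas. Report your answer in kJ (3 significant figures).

W ≈ 4.80 kJ

Adiabatic: W = (P₁V₁ − P₂V₂)/(γ − 1) with γ = 5/3.
P₁V₁ = 5412 J, P₂V₂ = 2210 J.
W = (5412 − 2210) / 0.6667 = 4803 J.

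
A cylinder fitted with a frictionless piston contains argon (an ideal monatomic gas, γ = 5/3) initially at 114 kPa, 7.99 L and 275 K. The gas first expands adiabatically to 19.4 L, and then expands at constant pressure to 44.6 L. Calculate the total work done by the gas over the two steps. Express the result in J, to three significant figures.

W_total ≈ 1260 J

Step 1 (adiabatic): W = (P₁V₁ − P₂V₂)/(γ−1) = (910.9 − 504.2)/0.667 = 610 J.
After step 1: P = 25.99 kPa, V = 19.4 L, T = 152.2 K.
Step 2 (isobaric): W = PΔV = (25.99 kPa)(44.6 − 19.4 L) = 655 J.
W_total = 610 + 655 = 1265 J.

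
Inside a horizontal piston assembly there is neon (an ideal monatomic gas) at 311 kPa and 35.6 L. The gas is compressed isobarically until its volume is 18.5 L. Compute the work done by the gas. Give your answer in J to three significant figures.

W ≈ -5320 J

Isobaric: W = P ΔV.
W = (311 kPa)(18.5 − 35.6 L) = (311)(-17.1) = -5318 J.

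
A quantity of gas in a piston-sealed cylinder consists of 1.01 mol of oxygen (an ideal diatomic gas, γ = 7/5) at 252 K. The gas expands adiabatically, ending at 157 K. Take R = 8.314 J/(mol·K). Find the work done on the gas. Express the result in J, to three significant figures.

W ≈ -1990 J

Adiabatic ⇒ Q = 0, so W_by = −ΔU = nCᵥ(T₁ − T₂).
Cᵥ = 5R/2 = 20.79 J/(mol·K).
W = (1.01)(20.79)(252 − 157) = 1994 J.
Work on gas = −W_by = -1994 J.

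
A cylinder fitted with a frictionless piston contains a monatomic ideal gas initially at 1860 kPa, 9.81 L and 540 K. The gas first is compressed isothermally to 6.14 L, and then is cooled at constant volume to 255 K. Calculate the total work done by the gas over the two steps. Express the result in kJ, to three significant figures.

W_total ≈ -8.55 kJ

Step 1 (isothermal): W = P₁V₁ ln(V₂/V₁) = (18247) ln(6.14/9.81) = -8550 J.
Step 2 (isochoric): W = 0 (constant volume).
W_total = -8550 + 0 = -8550 J.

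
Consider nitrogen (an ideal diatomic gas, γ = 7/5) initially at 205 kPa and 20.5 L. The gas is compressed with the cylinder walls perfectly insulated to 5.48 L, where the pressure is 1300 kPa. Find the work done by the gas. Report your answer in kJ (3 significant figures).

W ≈ -7.30 kJ

Adiabatic: W = (P₁V₁ − P₂V₂)/(γ − 1) with γ = 7/5.
P₁V₁ = 4202 J, P₂V₂ = 7124 J.
W = (4202 − 7124) / 0.4 = -7304 J.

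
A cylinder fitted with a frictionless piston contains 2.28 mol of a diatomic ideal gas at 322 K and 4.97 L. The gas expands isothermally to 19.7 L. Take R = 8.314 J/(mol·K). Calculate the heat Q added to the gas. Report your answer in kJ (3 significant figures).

Isothermal ⇒ ΔU = 0, so Q = W = nRT ln(V₂/V₁).
Q = (2.28)(8.314)(322) ln(19.7/4.97) = 6104 × 1.377 = 8406 J.

Q ≈ 8.41 kJ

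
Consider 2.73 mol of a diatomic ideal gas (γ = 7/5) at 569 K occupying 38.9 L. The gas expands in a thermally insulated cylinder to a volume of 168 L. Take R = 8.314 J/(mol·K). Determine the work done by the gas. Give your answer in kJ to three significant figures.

W ≈ 14.3 kJ

Adiabatic: TV^(γ−1) = const with γ = 7/5.
T₂ = T₁ (V₁/V₂)^(γ−1) = 569 × (38.9/168)^0.4 = 569 × 0.557 = 316.9 K.
W_by = nCᵥ(T₁ − T₂) = (2.73)(20.79)(569 − 316.9) = 14303 J.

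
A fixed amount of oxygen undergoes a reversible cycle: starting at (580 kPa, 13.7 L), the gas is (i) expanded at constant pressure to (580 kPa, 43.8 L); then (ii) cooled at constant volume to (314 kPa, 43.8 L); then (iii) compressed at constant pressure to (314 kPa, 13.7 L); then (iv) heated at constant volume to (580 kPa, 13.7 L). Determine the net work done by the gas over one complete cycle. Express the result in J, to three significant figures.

W_net ≈ 8010 J

Constant-volume legs do no work.
W(i) = (580)(43.8 − 13.7) = 17458 J; W(iii) = (314)(13.7 − 43.8) = -9451 J.
W_net = 17458 − 9451 = 8007 J (the clockwise enclosed area).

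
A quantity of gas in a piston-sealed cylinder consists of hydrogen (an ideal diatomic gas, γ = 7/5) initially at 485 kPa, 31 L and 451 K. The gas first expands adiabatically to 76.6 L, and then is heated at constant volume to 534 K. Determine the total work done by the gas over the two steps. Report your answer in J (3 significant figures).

W_total ≈ 11400 J

Step 1 (adiabatic): W = (P₁V₁ − P₂V₂)/(γ−1) = (15035 − 10470)/0.4 = 11412 J.
Step 2 (isochoric): W = 0 (constant volume).
W_total = 11412 + 0 = 11412 J.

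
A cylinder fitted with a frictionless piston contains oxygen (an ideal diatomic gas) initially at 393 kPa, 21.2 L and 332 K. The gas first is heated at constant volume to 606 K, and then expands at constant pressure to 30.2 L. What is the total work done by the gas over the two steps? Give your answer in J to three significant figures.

W_total ≈ 6460 J

Step 1 (isochoric): W = 0 (constant volume).
After step 1: P = 717.3 kPa (V unchanged).
Step 2 (isobaric): W = PΔV = (717.3 kPa)(30.2 − 21.2 L) = 6456 J.
W_total = 0 + 6456 = 6456 J.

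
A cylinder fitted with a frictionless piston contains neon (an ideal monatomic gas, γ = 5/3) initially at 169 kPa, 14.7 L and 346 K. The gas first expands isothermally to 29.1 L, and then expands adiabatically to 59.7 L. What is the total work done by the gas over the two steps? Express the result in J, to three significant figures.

W_total ≈ 3110 J

Step 1 (isothermal): W = P₁V₁ ln(V₂/V₁) = (2484) ln(29.1/14.7) = 1697 J.
After step 1: P = 85.37 kPa, V = 29.1 L, T = 346 K.
Step 2 (adiabatic): W = (P₁V₁ − P₂V₂)/(γ−1) = (2484 − 1539)/0.667 = 1418 J.
W_total = 1697 + 1418 = 3115 J.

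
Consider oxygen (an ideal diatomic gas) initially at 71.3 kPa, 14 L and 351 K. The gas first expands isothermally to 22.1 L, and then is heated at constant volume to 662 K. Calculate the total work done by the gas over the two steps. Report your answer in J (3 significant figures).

Step 1 (isothermal): W = P₁V₁ ln(V₂/V₁) = (998.2) ln(22.1/14) = 455.7 J.
Step 2 (isochoric): W = 0 (constant volume).
W_total = 455.7 + 0 = 455.7 J.

W_total ≈ 456 J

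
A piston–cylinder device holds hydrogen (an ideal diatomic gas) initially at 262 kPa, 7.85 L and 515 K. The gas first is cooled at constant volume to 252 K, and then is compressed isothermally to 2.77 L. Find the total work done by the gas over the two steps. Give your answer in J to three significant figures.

Step 1 (isochoric): W = 0 (constant volume).
After step 1: P = 128.2 kPa (V unchanged).
Step 2 (isothermal): W = P₁V₁ ln(V₂/V₁) = (1006) ln(2.77/7.85) = -1048 J.
W_total = 0 − 1048 = -1048 J.

W_total ≈ -1050 J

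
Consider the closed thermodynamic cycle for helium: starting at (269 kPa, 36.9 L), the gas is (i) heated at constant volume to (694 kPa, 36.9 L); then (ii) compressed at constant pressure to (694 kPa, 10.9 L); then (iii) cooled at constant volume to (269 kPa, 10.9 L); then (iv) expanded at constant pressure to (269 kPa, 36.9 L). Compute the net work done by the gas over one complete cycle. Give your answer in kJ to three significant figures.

Constant-volume legs do no work.
W(ii) = (694)(10.9 − 36.9) = -18044 J; W(iv) = (269)(36.9 − 10.9) = 6994 J.
W_net = -18044 + 6994 = -11050 J (the counter-clockwise enclosed area).

W_net ≈ -11.0 kJ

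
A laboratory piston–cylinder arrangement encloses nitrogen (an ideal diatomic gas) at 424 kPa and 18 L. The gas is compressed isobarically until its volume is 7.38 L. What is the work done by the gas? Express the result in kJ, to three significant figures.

W ≈ -4.50 kJ

Isobaric: W = P ΔV.
W = (424 kPa)(7.38 − 18 L) = (424)(-10.62) = -4503 J.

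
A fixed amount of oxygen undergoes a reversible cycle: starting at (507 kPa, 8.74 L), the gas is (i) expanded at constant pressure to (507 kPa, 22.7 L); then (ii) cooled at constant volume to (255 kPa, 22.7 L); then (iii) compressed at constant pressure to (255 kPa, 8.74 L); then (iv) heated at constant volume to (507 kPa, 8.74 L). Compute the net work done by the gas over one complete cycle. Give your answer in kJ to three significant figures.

Constant-volume legs do no work.
W(i) = (507)(22.7 − 8.74) = 7078 J; W(iii) = (255)(8.74 − 22.7) = -3560 J.
W_net = 7078 − 3560 = 3518 J (the clockwise enclosed area).

W_net ≈ 3.52 kJ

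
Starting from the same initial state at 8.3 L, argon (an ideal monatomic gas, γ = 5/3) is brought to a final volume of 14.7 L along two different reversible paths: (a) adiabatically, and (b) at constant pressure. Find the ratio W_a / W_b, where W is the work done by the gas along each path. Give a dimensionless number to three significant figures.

Path (a) adiabatic: W = P₁V₁(1 − (V₁/V₂)^(γ−1))/(γ−1) → W_a/(P₁V₁) = 0.4753.
Path (b) isobaric: W = P₁(V₂ − V₁) → W_b/(P₁V₁) = 0.7711.
W_a / W_b = 0.4753 / 0.7711 = 0.6164.

W_a / W_b ≈ 0.616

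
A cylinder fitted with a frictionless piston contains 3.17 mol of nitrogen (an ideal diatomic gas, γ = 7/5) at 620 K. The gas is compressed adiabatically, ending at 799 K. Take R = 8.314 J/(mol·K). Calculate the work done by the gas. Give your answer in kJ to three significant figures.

W ≈ -11.8 kJ

Adiabatic ⇒ Q = 0, so W_by = −ΔU = nCᵥ(T₁ − T₂).
Cᵥ = 5R/2 = 20.79 J/(mol·K).
W = (3.17)(20.79)(620 − 799) = -11794 J.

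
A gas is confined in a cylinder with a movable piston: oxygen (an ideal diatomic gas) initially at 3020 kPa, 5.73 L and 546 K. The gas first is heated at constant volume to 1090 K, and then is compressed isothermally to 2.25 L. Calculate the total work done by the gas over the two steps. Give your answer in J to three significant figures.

W_total ≈ -32300 J

Step 1 (isochoric): W = 0 (constant volume).
After step 1: P = 6029 kPa (V unchanged).
Step 2 (isothermal): W = P₁V₁ ln(V₂/V₁) = (34546) ln(2.25/5.73) = -32293 J.
W_total = 0 − 32293 = -32293 J.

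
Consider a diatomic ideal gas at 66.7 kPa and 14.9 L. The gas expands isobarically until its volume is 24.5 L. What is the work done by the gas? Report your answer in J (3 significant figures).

Isobaric: W = P ΔV.
W = (66.7 kPa)(24.5 − 14.9 L) = (66.7)(9.6) = 640.3 J.

W ≈ 640 J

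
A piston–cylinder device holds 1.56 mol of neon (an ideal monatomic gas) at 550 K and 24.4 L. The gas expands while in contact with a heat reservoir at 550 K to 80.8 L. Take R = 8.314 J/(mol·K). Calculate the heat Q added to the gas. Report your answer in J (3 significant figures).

Q ≈ 8540 J

Isothermal ⇒ ΔU = 0, so Q = W = nRT ln(V₂/V₁).
Q = (1.56)(8.314)(550) ln(80.8/24.4) = 7133 × 1.197 = 8542 J.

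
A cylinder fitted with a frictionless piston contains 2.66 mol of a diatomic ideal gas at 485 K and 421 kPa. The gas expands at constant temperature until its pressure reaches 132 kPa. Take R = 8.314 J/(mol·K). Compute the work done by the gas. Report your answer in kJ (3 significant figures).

W ≈ 12.4 kJ

Isothermal process: W = nRT ln(V₂/V₁) = nRT ln(P₁/P₂).
W = (2.66)(8.314)(485) × ln(421/132)
  = 10726 × ln(3.189) = 10726 × 1.16
W_by_gas = 12440 J.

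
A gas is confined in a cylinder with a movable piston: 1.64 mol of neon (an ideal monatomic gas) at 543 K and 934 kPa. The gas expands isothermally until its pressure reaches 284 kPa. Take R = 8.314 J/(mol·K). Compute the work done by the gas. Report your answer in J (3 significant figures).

W ≈ 8810 J

Isothermal process: W = nRT ln(V₂/V₁) = nRT ln(P₁/P₂).
W = (1.64)(8.314)(543) × ln(934/284)
  = 7404 × ln(3.289) = 7404 × 1.191
W_by_gas = 8814 J.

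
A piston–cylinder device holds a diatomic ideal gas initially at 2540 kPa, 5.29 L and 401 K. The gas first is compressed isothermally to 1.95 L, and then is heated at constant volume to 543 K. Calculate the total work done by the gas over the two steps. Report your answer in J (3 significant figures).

Step 1 (isothermal): W = P₁V₁ ln(V₂/V₁) = (13437) ln(1.95/5.29) = -13410 J.
Step 2 (isochoric): W = 0 (constant volume).
W_total = -13410 + 0 = -13410 J.

W_total ≈ -13400 J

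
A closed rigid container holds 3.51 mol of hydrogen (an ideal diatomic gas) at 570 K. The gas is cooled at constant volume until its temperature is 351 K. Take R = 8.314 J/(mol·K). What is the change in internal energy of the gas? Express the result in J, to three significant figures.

ΔU ≈ -16000 J

Constant volume ⇒ W = 0, so Q = ΔU = nCᵥΔT with Cᵥ = 5R/2 = 20.79 J/(mol·K).
ΔU = (3.51)(20.79)(351 − 570) = -15977 J.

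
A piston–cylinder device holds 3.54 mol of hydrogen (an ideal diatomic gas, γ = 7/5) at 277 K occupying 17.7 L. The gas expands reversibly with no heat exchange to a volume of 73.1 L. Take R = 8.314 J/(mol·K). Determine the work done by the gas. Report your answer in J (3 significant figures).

Adiabatic: TV^(γ−1) = const with γ = 7/5.
T₂ = T₁ (V₁/V₂)^(γ−1) = 277 × (17.7/73.1)^0.4 = 277 × 0.5671 = 157.1 K.
W_by = nCᵥ(T₁ − T₂) = (3.54)(20.79)(277 − 157.1) = 8824 J.

W ≈ 8820 J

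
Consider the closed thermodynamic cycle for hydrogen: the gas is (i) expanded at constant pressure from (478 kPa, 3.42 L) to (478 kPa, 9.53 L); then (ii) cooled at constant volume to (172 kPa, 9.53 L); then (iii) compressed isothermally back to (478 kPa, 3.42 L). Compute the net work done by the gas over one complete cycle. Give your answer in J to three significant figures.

Leg (i): W = PΔV = (478)(9.53 − 3.42) = 2921 J.
Leg (ii): W = 0.
Leg (iii): W = PᵢVᵢ ln(V_f/Vᵢ) = (1639) ln(3.42/9.53) = -1680 J.
W_net = 2921 − 1680 = 1241 J.

W_net ≈ 1240 J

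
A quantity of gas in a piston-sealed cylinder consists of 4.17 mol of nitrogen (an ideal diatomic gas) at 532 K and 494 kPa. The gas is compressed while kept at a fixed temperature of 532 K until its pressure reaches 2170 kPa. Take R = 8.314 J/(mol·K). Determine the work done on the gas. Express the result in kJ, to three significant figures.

W ≈ 27.3 kJ

Isothermal process: W = nRT ln(V₂/V₁) = nRT ln(P₁/P₂).
W = (4.17)(8.314)(532) × ln(494/2170)
  = 18444 × ln(0.2276) = 18444 × -1.48
W_by_gas = -27296 J; work on gas = −W_by = 27296 J.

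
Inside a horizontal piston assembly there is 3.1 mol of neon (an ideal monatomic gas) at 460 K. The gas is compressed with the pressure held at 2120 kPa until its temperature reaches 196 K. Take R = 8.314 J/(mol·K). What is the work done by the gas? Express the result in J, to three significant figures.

W ≈ -6800 J

Isobaric: W = P ΔV = nR ΔT.
W = (3.1)(8.314)(196 − 460) = -6804 J.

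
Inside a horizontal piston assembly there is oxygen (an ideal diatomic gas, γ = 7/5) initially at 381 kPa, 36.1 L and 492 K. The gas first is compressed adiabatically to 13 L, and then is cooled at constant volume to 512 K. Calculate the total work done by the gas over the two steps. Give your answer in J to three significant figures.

W_total ≈ -17400 J

Step 1 (adiabatic): W = (P₁V₁ − P₂V₂)/(γ−1) = (13754 − 20695)/0.4 = -17351 J.
Step 2 (isochoric): W = 0 (constant volume).
W_total = -17351 + 0 = -17351 J.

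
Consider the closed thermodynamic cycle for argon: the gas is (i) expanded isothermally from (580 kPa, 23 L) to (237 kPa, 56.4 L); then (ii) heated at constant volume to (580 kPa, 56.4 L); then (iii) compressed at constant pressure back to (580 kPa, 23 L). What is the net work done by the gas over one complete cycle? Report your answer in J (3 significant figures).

Leg (i): W = PᵢVᵢ ln(V_f/Vᵢ) = (13340) ln(56.4/23) = 11966 J.
Leg (ii): W = 0.
Leg (iii): W = PΔV = (580)(23 − 56.4) = -19372 J.
W_net = 11966 − 19372 = -7406 J.

W_net ≈ -7410 J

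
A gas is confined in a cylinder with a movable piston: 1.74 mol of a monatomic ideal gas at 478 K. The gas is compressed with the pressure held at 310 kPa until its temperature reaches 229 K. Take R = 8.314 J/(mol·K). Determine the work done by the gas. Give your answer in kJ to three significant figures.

W ≈ -3.60 kJ

Isobaric: W = P ΔV = nR ΔT.
W = (1.74)(8.314)(229 − 478) = -3602 J.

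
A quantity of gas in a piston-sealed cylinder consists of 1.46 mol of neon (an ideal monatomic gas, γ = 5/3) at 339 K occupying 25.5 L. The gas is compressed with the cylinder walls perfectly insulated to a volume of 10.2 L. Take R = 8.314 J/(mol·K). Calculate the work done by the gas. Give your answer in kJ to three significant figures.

Adiabatic: TV^(γ−1) = const with γ = 5/3.
T₂ = T₁ (V₁/V₂)^(γ−1) = 339 × (25.5/10.2)^0.667 = 339 × 1.842 = 624.4 K.
W_by = nCᵥ(T₁ − T₂) = (1.46)(12.47)(339 − 624.4) = -5197 J.

W ≈ -5.20 kJ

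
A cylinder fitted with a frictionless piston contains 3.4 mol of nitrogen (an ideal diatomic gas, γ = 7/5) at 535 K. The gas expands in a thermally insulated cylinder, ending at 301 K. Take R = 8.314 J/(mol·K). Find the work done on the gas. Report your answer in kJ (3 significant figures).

Adiabatic ⇒ Q = 0, so W_by = −ΔU = nCᵥ(T₁ − T₂).
Cᵥ = 5R/2 = 20.79 J/(mol·K).
W = (3.4)(20.79)(535 − 301) = 16537 J.
Work on gas = −W_by = -16537 J.

W ≈ -16.5 kJ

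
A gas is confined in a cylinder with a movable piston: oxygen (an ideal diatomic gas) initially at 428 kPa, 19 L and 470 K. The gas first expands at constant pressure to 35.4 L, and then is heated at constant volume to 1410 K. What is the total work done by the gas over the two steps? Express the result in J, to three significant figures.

W_total ≈ 7020 J

Step 1 (isobaric): W = PΔV = (428 kPa)(35.4 − 19 L) = 7019 J.
Step 2 (isochoric): W = 0 (constant volume).
W_total = 7019 + 0 = 7019 J.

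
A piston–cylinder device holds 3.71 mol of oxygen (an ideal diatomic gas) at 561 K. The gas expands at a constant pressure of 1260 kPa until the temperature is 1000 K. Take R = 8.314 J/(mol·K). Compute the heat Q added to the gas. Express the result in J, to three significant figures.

Q ≈ 47400 J

Isobaric: W = nRΔT = (3.71)(8.314)(439) = 13541 J.
ΔU = nCᵥΔT with Cᵥ = 5R/2: ΔU = (3.71)(20.79)(439) = 33852 J.
Q = ΔU + W = 33852 + 13541 = 47393 J.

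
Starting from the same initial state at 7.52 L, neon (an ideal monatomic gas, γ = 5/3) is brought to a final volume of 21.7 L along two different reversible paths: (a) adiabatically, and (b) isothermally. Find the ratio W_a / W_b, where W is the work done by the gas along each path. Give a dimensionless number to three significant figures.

Path (a) adiabatic: W = P₁V₁(1 − (V₁/V₂)^(γ−1))/(γ−1) → W_a/(P₁V₁) = 0.7599.
Path (b) isothermal: W = P₁V₁ ln(V₂/V₁) → W_b/(P₁V₁) = 1.06.
W_a / W_b = 0.7599 / 1.06 = 0.7171.

W_a / W_b ≈ 0.717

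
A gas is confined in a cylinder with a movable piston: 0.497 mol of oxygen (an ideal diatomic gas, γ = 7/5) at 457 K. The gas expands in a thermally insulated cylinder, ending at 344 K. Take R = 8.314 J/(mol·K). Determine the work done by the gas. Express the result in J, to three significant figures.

Adiabatic ⇒ Q = 0, so W_by = −ΔU = nCᵥ(T₁ − T₂).
Cᵥ = 5R/2 = 20.79 J/(mol·K).
W = (0.497)(20.79)(457 − 344) = 1167 J.

W ≈ 1170 J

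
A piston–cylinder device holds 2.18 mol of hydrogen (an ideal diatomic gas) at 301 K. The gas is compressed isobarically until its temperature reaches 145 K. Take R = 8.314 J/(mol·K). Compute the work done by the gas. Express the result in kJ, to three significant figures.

Isobaric: W = P ΔV = nR ΔT.
W = (2.18)(8.314)(145 − 301) = -2827 J.

W ≈ -2.83 kJ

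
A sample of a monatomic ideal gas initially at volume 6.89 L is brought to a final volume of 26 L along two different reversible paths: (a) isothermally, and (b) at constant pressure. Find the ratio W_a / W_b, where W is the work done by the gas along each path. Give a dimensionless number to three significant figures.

Path (a) isothermal: W = P₁V₁ ln(V₂/V₁) → W_a/(P₁V₁) = 1.328.
Path (b) isobaric: W = P₁(V₂ − V₁) → W_b/(P₁V₁) = 2.774.
W_a / W_b = 1.328 / 2.774 = 0.4788.

W_a / W_b ≈ 0.479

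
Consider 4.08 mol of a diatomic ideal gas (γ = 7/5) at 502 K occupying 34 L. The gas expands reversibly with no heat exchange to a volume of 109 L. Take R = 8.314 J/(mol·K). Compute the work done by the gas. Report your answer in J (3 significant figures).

Adiabatic: TV^(γ−1) = const with γ = 7/5.
T₂ = T₁ (V₁/V₂)^(γ−1) = 502 × (34/109)^0.4 = 502 × 0.6275 = 315 K.
W_by = nCᵥ(T₁ − T₂) = (4.08)(20.79)(502 − 315) = 15857 J.

W ≈ 15900 J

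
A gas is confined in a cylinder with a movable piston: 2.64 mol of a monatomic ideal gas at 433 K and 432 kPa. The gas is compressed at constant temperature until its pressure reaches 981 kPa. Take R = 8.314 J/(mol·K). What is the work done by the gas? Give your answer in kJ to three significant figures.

W ≈ -7.79 kJ

Isothermal process: W = nRT ln(V₂/V₁) = nRT ln(P₁/P₂).
W = (2.64)(8.314)(433) × ln(432/981)
  = 9504 × ln(0.4404) = 9504 × -0.8201
W_by_gas = -7795 J.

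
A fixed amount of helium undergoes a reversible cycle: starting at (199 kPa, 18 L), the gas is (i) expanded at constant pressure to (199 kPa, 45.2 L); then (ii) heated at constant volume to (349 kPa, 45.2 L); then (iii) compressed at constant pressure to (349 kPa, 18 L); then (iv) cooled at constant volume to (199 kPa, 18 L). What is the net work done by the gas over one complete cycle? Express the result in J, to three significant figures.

Constant-volume legs do no work.
W(i) = (199)(45.2 − 18) = 5413 J; W(iii) = (349)(18 − 45.2) = -9493 J.
W_net = 5413 − 9493 = -4080 J (the counter-clockwise enclosed area).

W_net ≈ -4080 J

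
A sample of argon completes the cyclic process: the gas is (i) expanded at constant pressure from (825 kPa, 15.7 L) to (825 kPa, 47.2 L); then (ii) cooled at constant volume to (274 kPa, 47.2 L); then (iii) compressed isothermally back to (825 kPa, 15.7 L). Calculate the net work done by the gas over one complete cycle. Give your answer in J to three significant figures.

Leg (i): W = PΔV = (825)(47.2 − 15.7) = 25988 J.
Leg (ii): W = 0.
Leg (iii): W = PᵢVᵢ ln(V_f/Vᵢ) = (12933) ln(15.7/47.2) = -14236 J.
W_net = 25988 − 14236 = 11752 J.

W_net ≈ 11800 J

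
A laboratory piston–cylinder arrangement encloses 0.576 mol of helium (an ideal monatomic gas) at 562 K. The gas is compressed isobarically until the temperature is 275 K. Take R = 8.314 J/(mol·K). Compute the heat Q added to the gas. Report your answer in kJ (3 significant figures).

Q ≈ -3.44 kJ

Isobaric: W = nRΔT = (0.576)(8.314)(-287) = -1374 J.
ΔU = nCᵥΔT with Cᵥ = 3R/2: ΔU = (0.576)(12.47)(-287) = -2062 J.
Q = ΔU + W = -2062 − 1374 = -3436 J.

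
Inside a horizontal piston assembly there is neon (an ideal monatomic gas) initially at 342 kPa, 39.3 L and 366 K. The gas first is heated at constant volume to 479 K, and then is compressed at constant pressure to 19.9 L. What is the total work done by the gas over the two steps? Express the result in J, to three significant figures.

Step 1 (isochoric): W = 0 (constant volume).
After step 1: P = 447.6 kPa (V unchanged).
Step 2 (isobaric): W = PΔV = (447.6 kPa)(19.9 − 39.3 L) = -8683 J.
W_total = 0 − 8683 = -8683 J.

W_total ≈ -8680 J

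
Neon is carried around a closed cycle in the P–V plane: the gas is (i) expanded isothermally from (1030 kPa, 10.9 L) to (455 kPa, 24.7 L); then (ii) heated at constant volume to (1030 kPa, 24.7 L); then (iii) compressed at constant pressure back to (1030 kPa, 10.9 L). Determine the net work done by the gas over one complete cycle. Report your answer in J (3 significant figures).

W_net ≈ -5030 J

Leg (i): W = PᵢVᵢ ln(V_f/Vᵢ) = (11227) ln(24.7/10.9) = 9184 J.
Leg (ii): W = 0.
Leg (iii): W = PΔV = (1030)(10.9 − 24.7) = -14214 J.
W_net = 9184 − 14214 = -5030 J.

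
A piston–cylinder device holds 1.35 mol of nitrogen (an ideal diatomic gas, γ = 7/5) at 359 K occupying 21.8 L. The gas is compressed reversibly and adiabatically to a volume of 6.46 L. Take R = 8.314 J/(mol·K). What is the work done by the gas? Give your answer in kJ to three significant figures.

W ≈ -6.31 kJ

Adiabatic: TV^(γ−1) = const with γ = 7/5.
T₂ = T₁ (V₁/V₂)^(γ−1) = 359 × (21.8/6.46)^0.4 = 359 × 1.627 = 584 K.
W_by = nCᵥ(T₁ − T₂) = (1.35)(20.79)(359 − 584) = -6312 J.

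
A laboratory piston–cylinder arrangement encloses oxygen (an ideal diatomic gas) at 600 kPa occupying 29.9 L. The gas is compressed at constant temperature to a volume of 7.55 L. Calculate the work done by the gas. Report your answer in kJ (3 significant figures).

Isothermal: W = nRT ln(V₂/V₁) = P₁V₁ ln(V₂/V₁).
P₁V₁ = (600 kPa)(29.9 L) = 17940 J.
W = 17940 × ln(7.55/29.9) = 17940 × -1.376
W_by_gas = -24691 J.

W ≈ -24.7 kJ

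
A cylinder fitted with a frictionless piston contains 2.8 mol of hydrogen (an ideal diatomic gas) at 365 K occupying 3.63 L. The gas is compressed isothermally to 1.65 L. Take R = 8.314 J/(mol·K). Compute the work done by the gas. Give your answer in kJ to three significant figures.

W ≈ -6.70 kJ

Isothermal: W = nRT ln(V₂/V₁).
W = (2.8)(8.314)(365) × ln(1.65/3.63)
  = 8497 × -0.7885
W_by_gas = -6699 J.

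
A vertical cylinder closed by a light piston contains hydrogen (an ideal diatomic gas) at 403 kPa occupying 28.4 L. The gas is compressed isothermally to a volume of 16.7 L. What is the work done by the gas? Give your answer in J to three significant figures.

W ≈ -6080 J

Isothermal: W = nRT ln(V₂/V₁) = P₁V₁ ln(V₂/V₁).
P₁V₁ = (403 kPa)(28.4 L) = 11445 J.
W = 11445 × ln(16.7/28.4) = 11445 × -0.531
W_by_gas = -6077 J.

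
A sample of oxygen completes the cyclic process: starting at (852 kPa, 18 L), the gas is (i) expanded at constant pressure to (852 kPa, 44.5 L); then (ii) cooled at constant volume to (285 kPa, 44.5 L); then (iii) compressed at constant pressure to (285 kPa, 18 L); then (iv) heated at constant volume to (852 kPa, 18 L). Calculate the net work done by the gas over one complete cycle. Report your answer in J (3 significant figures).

W_net ≈ 15000 J

Constant-volume legs do no work.
W(i) = (852)(44.5 − 18) = 22578 J; W(iii) = (285)(18 − 44.5) = -7552 J.
W_net = 22578 − 7552 = 15026 J (the clockwise enclosed area).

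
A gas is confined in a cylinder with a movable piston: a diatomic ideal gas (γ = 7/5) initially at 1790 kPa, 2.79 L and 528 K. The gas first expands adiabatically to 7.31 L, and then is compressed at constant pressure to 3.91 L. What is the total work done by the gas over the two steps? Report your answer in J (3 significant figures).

Step 1 (adiabatic): W = (P₁V₁ − P₂V₂)/(γ−1) = (4994 − 3397)/0.4 = 3992 J.
After step 1: P = 464.7 kPa, V = 7.31 L, T = 359.2 K.
Step 2 (isobaric): W = PΔV = (464.7 kPa)(3.91 − 7.31 L) = -1580 J.
W_total = 3992 − 1580 = 2412 J.

W_total ≈ 2410 J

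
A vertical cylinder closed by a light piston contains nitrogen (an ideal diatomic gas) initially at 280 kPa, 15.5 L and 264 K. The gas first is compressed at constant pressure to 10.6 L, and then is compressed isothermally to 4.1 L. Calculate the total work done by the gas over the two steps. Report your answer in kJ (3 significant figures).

W_total ≈ -4.19 kJ

Step 1 (isobaric): W = PΔV = (280 kPa)(10.6 − 15.5 L) = -1372 J.
After step 1: P = 280 kPa, V = 10.6 L, T = 180.5 K.
Step 2 (isothermal): W = P₁V₁ ln(V₂/V₁) = (2968) ln(4.1/10.6) = -2819 J.
W_total = -1372 − 2819 = -4191 J.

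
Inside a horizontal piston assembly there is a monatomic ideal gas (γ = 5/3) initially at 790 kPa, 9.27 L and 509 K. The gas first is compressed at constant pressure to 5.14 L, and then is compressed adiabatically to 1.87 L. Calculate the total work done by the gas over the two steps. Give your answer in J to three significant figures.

Step 1 (isobaric): W = PΔV = (790 kPa)(5.14 − 9.27 L) = -3263 J.
After step 1: P = 790 kPa, V = 5.14 L, T = 282.2 K.
Step 2 (adiabatic): W = (P₁V₁ − P₂V₂)/(γ−1) = (4061 − 7968)/0.667 = -5861 J.
W_total = -3263 − 5861 = -9123 J.

W_total ≈ -9120 J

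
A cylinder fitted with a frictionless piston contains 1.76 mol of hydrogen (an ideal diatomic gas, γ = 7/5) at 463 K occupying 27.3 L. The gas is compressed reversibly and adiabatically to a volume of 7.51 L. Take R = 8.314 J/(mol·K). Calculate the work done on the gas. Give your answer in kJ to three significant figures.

W ≈ 11.4 kJ

Adiabatic: TV^(γ−1) = const with γ = 7/5.
T₂ = T₁ (V₁/V₂)^(γ−1) = 463 × (27.3/7.51)^0.4 = 463 × 1.676 = 775.9 K.
W_by = nCᵥ(T₁ − T₂) = (1.76)(20.79)(463 − 775.9) = -11445 J.
Work on gas = −W_by = 11445 J.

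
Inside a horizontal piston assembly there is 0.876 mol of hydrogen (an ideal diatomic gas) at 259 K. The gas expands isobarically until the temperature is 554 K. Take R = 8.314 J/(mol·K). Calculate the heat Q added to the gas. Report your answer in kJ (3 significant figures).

Q ≈ 7.52 kJ

Isobaric: W = nRΔT = (0.876)(8.314)(295) = 2149 J.
ΔU = nCᵥΔT with Cᵥ = 5R/2: ΔU = (0.876)(20.79)(295) = 5371 J.
Q = ΔU + W = 5371 + 2149 = 7520 J.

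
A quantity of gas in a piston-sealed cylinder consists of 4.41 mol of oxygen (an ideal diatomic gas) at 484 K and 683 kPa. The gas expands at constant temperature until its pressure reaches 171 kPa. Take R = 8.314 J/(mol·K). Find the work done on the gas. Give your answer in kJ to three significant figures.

Isothermal process: W = nRT ln(V₂/V₁) = nRT ln(P₁/P₂).
W = (4.41)(8.314)(484) × ln(683/171)
  = 17746 × ln(3.994) = 17746 × 1.385
W_by_gas = 24575 J; work on gas = −W_by = -24575 J.

W ≈ -24.6 kJ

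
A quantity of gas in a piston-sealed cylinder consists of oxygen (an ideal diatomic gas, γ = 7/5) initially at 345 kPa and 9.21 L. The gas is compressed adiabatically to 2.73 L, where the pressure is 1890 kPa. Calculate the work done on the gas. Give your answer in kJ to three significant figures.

Adiabatic: W = (P₁V₁ − P₂V₂)/(γ − 1) with γ = 7/5.
P₁V₁ = 3177 J, P₂V₂ = 5160 J.
W = (3177 − 5160) / 0.4 = -4956 J.
Work on gas = −W_by = 4956 J.

W ≈ 4.96 kJ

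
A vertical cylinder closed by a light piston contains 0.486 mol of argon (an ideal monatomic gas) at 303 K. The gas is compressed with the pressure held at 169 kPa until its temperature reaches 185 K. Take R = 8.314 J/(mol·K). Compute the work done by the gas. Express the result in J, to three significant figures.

W ≈ -477 J

Isobaric: W = P ΔV = nR ΔT.
W = (0.486)(8.314)(185 − 303) = -476.8 J.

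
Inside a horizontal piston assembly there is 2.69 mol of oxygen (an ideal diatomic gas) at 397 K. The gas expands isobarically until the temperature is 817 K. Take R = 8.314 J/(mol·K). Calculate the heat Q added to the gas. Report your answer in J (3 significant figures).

Isobaric: W = nRΔT = (2.69)(8.314)(420) = 9393 J.
ΔU = nCᵥΔT with Cᵥ = 5R/2: ΔU = (2.69)(20.79)(420) = 23483 J.
Q = ΔU + W = 23483 + 9393 = 32876 J.

Q ≈ 32900 J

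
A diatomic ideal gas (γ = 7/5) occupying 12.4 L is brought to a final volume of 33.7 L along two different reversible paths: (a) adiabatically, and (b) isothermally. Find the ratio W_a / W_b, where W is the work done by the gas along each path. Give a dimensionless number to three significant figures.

W_a / W_b ≈ 0.824

Path (a) adiabatic: W = P₁V₁(1 − (V₁/V₂)^(γ−1))/(γ−1) → W_a/(P₁V₁) = 0.8241.
Path (b) isothermal: W = P₁V₁ ln(V₂/V₁) → W_b/(P₁V₁) = 0.9998.
W_a / W_b = 0.8241 / 0.9998 = 0.8242.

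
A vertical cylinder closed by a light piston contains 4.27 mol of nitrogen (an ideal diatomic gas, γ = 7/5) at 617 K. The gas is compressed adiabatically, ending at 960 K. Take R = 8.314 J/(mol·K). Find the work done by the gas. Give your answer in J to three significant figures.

W ≈ -30400 J

Adiabatic ⇒ Q = 0, so W_by = −ΔU = nCᵥ(T₁ − T₂).
Cᵥ = 5R/2 = 20.79 J/(mol·K).
W = (4.27)(20.79)(617 − 960) = -30442 J.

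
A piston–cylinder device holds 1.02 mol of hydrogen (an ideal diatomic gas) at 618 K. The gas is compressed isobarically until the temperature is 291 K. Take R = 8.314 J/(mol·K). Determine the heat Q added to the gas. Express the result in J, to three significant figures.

Q ≈ -9710 J

Isobaric: W = nRΔT = (1.02)(8.314)(-327) = -2773 J.
ΔU = nCᵥΔT with Cᵥ = 5R/2: ΔU = (1.02)(20.79)(-327) = -6933 J.
Q = ΔU + W = -6933 − 2773 = -9706 J.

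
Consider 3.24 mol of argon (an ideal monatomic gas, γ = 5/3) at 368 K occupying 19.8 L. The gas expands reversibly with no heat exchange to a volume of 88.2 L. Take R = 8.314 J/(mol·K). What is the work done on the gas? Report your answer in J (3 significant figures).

Adiabatic: TV^(γ−1) = const with γ = 5/3.
T₂ = T₁ (V₁/V₂)^(γ−1) = 368 × (19.8/88.2)^0.667 = 368 × 0.3694 = 135.9 K.
W_by = nCᵥ(T₁ − T₂) = (3.24)(12.47)(368 − 135.9) = 9377 J.
Work on gas = −W_by = -9377 J.

W ≈ -9380 J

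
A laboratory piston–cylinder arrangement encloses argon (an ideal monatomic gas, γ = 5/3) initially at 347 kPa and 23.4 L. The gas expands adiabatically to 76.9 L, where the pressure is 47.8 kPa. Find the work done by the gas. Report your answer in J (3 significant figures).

Adiabatic: W = (P₁V₁ − P₂V₂)/(γ − 1) with γ = 5/3.
P₁V₁ = 8120 J, P₂V₂ = 3676 J.
W = (8120 − 3676) / 0.6667 = 6666 J.

W ≈ 6670 J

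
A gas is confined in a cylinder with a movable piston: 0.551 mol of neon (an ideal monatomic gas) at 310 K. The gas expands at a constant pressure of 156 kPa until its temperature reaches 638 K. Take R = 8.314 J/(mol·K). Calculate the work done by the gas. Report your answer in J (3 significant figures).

Isobaric: W = P ΔV = nR ΔT.
W = (0.551)(8.314)(638 − 310) = 1503 J.

W ≈ 1500 J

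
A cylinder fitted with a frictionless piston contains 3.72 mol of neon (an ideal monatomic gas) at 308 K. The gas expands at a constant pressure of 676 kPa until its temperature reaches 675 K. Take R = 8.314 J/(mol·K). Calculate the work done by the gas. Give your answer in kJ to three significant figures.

W ≈ 11.4 kJ

Isobaric: W = P ΔV = nR ΔT.
W = (3.72)(8.314)(675 − 308) = 11351 J.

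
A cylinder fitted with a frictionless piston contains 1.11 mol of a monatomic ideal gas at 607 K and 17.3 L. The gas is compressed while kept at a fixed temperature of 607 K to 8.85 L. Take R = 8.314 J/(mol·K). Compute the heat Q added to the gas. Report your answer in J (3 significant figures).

Isothermal ⇒ ΔU = 0, so Q = W = nRT ln(V₂/V₁).
Q = (1.11)(8.314)(607) ln(8.85/17.3) = 5602 × -0.6703 = -3755 J.

Q ≈ -3750 J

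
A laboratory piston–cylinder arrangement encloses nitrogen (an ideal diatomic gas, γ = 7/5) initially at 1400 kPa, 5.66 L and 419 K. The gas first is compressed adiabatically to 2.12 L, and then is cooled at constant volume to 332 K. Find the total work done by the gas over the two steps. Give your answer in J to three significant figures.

Step 1 (adiabatic): W = (P₁V₁ − P₂V₂)/(γ−1) = (7924 − 11736)/0.4 = -9531 J.
Step 2 (isochoric): W = 0 (constant volume).
W_total = -9531 + 0 = -9531 J.

W_total ≈ -9530 J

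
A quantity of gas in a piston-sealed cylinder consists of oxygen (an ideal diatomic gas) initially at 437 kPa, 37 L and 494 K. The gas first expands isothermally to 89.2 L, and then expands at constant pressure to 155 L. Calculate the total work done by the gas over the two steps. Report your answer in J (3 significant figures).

Step 1 (isothermal): W = P₁V₁ ln(V₂/V₁) = (16169) ln(89.2/37) = 14228 J.
After step 1: P = 181.3 kPa, V = 89.2 L, T = 494 K.
Step 2 (isobaric): W = PΔV = (181.3 kPa)(155 − 89.2 L) = 11927 J.
W_total = 14228 + 11927 = 26155 J.

W_total ≈ 26200 J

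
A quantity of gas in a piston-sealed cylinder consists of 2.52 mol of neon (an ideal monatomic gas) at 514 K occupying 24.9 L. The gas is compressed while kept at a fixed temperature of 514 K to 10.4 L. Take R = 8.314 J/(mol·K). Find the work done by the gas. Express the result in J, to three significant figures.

W ≈ -9400 J

Isothermal: W = nRT ln(V₂/V₁).
W = (2.52)(8.314)(514) × ln(10.4/24.9)
  = 10769 × -0.8731
W_by_gas = -9402 J.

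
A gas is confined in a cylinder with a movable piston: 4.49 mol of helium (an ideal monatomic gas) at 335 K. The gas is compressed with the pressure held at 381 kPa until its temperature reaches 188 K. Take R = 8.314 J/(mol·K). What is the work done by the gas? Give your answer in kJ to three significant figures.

W ≈ -5.49 kJ

Isobaric: W = P ΔV = nR ΔT.
W = (4.49)(8.314)(188 − 335) = -5487 J.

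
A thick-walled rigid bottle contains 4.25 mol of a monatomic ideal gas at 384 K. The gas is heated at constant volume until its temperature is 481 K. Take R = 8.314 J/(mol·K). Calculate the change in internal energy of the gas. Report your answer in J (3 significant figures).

ΔU ≈ 5140 J

Constant volume ⇒ W = 0, so Q = ΔU = nCᵥΔT with Cᵥ = 3R/2 = 12.47 J/(mol·K).
ΔU = (4.25)(12.47)(481 − 384) = 5141 J.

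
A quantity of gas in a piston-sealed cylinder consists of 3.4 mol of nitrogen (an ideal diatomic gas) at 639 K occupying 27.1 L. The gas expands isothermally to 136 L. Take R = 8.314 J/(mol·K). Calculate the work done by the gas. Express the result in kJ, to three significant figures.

W ≈ 29.1 kJ

Isothermal: W = nRT ln(V₂/V₁).
W = (3.4)(8.314)(639) × ln(136/27.1)
  = 18063 × 1.613
W_by_gas = 29138 J.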